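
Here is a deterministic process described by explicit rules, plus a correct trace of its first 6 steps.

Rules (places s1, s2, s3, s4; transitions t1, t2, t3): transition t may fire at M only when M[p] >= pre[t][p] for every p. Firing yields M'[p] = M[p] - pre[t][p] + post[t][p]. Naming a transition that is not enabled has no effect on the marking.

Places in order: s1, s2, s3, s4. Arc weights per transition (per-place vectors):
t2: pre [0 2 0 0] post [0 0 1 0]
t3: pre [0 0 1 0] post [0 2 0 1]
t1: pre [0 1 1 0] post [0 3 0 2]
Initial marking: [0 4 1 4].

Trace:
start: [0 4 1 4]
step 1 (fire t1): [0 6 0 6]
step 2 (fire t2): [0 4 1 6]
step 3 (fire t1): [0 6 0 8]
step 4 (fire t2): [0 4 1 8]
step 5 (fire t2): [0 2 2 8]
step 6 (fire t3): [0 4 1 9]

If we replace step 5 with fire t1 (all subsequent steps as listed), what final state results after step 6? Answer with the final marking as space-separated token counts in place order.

0 6 0 10

(re-executing from step 5 with the substitution; state before step 5: [0 4 1 8])
step 5 (fire t1): [0 6 0 10]
step 6 (fire t3): [0 6 0 10]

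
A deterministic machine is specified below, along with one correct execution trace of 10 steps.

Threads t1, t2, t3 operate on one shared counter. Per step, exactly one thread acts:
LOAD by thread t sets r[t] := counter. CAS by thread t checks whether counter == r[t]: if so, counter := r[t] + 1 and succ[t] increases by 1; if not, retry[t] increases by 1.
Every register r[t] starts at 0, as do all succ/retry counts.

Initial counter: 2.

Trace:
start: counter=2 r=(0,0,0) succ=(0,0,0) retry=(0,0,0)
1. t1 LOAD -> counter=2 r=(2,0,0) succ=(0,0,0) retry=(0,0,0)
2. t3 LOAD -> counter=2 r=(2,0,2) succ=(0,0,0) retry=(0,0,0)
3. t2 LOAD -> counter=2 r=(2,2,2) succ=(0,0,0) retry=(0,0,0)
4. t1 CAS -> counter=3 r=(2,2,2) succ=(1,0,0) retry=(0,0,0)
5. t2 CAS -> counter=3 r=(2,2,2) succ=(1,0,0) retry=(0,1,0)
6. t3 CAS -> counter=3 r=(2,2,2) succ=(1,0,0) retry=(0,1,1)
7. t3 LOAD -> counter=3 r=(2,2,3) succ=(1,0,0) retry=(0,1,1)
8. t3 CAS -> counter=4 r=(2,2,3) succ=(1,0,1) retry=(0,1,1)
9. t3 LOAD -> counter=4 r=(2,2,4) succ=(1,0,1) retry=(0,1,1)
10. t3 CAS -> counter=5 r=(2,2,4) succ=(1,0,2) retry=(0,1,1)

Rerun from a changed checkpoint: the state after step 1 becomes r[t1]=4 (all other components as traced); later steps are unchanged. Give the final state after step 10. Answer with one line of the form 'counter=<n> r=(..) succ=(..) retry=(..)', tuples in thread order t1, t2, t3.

counter=5 r=(4,2,4) succ=(0,1,2) retry=(1,0,1)

state after step 1 := counter=2 r=(4,0,0) succ=(0,0,0) retry=(0,0,0)
2. t3 LOAD -> counter=2 r=(4,0,2) succ=(0,0,0) retry=(0,0,0)
3. t2 LOAD -> counter=2 r=(4,2,2) succ=(0,0,0) retry=(0,0,0)
4. t1 CAS -> counter=2 r=(4,2,2) succ=(0,0,0) retry=(1,0,0)
5. t2 CAS -> counter=3 r=(4,2,2) succ=(0,1,0) retry=(1,0,0)
6. t3 CAS -> counter=3 r=(4,2,2) succ=(0,1,0) retry=(1,0,1)
7. t3 LOAD -> counter=3 r=(4,2,3) succ=(0,1,0) retry=(1,0,1)
8. t3 CAS -> counter=4 r=(4,2,3) succ=(0,1,1) retry=(1,0,1)
9. t3 LOAD -> counter=4 r=(4,2,4) succ=(0,1,1) retry=(1,0,1)
10. t3 CAS -> counter=5 r=(4,2,4) succ=(0,1,2) retry=(1,0,1)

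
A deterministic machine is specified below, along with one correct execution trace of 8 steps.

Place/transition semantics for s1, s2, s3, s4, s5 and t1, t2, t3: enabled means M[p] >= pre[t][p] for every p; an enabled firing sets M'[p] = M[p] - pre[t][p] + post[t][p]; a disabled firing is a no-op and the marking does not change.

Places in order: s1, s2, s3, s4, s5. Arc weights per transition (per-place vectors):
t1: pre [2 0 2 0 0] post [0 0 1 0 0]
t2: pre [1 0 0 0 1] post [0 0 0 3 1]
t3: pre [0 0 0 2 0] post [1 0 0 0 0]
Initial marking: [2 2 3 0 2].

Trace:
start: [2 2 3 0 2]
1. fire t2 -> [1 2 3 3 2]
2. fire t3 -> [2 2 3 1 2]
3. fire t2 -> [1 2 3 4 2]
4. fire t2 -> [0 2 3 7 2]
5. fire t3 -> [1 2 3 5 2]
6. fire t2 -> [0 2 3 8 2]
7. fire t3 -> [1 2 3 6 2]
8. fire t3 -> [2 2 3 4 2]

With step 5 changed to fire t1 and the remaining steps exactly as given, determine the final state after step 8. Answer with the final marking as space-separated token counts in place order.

2 2 3 3 2

(re-executing from step 5 with the substitution; state before step 5: [0 2 3 7 2])
5. fire t1 -> [0 2 3 7 2]
6. fire t2 -> [0 2 3 7 2]
7. fire t3 -> [1 2 3 5 2]
8. fire t3 -> [2 2 3 3 2]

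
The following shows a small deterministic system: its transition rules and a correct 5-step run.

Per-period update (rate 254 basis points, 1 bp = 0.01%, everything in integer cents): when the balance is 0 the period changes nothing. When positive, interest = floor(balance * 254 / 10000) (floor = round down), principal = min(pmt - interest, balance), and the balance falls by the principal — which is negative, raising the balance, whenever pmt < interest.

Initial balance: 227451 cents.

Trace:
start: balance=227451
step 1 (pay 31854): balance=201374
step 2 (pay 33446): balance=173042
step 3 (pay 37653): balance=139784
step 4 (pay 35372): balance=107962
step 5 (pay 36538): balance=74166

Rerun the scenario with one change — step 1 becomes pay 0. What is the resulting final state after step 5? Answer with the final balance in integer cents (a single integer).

(re-executing from step 1 with the substitution; state before step 1: balance=227451)
step 1 (pay 0): balance=233228
step 2 (pay 33446): balance=205705
step 3 (pay 37653): balance=173276
step 4 (pay 35372): balance=142305
step 5 (pay 36538): balance=109381

109381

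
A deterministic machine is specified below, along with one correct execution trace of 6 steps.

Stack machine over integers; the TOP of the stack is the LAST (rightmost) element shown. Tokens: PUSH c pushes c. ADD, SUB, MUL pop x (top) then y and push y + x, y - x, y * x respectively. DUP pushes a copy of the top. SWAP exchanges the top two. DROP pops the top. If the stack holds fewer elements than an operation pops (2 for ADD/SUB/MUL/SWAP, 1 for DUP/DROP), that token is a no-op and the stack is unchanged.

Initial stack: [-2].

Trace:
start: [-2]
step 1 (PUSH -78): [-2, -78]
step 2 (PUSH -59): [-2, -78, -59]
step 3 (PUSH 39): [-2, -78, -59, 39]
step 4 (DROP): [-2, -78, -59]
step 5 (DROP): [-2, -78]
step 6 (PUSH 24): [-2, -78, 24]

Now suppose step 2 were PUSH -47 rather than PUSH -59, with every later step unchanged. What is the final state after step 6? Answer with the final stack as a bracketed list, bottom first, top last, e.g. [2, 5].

[-2, -78, 24]

(re-executing from step 2 with the substitution; state before step 2: [-2, -78])
step 2 (PUSH -47): [-2, -78, -47]
step 3 (PUSH 39): [-2, -78, -47, 39]
step 4 (DROP): [-2, -78, -47]
step 5 (DROP): [-2, -78]
step 6 (PUSH 24): [-2, -78, 24]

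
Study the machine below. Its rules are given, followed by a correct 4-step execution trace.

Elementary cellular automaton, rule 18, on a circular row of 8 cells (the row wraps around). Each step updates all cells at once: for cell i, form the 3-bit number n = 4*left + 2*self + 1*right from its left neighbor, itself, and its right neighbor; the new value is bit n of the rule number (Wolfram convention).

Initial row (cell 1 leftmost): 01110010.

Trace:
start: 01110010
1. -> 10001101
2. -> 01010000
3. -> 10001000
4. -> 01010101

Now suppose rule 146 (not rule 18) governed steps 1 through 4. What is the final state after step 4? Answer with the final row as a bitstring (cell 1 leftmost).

(re-executing steps 1..4 under rule 146; state before step 1: 01110010)
1. -> 10101101
2. -> 00000000
3. -> 00000000
4. -> 00000000

00000000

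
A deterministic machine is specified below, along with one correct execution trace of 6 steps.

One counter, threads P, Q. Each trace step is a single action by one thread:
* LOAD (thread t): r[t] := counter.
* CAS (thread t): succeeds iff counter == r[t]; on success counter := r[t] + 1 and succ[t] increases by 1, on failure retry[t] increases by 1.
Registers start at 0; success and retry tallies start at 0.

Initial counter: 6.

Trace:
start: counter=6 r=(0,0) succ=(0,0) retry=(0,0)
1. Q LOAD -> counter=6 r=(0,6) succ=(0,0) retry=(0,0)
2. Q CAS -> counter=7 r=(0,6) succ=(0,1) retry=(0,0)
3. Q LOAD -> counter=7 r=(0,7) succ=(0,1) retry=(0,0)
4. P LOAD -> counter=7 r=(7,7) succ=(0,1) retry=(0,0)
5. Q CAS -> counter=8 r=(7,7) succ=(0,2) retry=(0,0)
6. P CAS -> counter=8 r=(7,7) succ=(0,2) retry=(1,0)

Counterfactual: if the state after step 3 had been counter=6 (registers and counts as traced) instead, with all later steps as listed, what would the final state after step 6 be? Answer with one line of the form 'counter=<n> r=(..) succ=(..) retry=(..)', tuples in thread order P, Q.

counter=7 r=(6,7) succ=(1,1) retry=(0,1)

state after step 3 := counter=6 r=(0,7) succ=(0,1) retry=(0,0)
4. P LOAD -> counter=6 r=(6,7) succ=(0,1) retry=(0,0)
5. Q CAS -> counter=6 r=(6,7) succ=(0,1) retry=(0,1)
6. P CAS -> counter=7 r=(6,7) succ=(1,1) retry=(0,1)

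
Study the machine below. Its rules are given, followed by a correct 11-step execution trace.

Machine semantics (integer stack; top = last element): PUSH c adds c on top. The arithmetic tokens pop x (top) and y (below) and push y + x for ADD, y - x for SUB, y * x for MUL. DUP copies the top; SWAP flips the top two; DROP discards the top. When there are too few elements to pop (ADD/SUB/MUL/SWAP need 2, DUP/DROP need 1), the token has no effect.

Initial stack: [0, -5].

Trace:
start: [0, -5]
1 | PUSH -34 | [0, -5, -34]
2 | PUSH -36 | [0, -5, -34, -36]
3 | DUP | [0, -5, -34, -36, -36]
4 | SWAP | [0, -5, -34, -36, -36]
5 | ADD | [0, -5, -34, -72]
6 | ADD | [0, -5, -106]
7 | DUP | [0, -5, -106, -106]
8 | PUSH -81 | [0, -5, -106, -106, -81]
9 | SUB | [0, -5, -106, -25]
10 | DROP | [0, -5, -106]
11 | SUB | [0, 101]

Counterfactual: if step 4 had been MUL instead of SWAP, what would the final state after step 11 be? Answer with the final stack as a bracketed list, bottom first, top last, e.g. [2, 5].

(re-executing from step 4 with the substitution; state before step 4: [0, -5, -34, -36, -36])
4 | MUL | [0, -5, -34, 1296]
5 | ADD | [0, -5, 1262]
6 | ADD | [0, 1257]
7 | DUP | [0, 1257, 1257]
8 | PUSH -81 | [0, 1257, 1257, -81]
9 | SUB | [0, 1257, 1338]
10 | DROP | [0, 1257]
11 | SUB | [-1257]

[-1257]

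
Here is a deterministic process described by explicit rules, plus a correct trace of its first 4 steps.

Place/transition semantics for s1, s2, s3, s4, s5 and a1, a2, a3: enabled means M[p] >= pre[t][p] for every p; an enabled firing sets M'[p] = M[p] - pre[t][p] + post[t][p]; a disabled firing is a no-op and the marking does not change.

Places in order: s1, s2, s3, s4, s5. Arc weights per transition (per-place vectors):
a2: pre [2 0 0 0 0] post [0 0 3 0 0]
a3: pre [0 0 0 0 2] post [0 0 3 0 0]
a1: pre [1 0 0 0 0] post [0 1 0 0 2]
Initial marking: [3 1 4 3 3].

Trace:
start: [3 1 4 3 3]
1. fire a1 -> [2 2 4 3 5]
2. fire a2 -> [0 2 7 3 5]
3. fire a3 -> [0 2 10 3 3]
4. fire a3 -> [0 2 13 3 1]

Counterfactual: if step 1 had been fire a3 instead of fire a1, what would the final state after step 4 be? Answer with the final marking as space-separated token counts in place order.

(re-executing from step 1 with the substitution; state before step 1: [3 1 4 3 3])
1. fire a3 -> [3 1 7 3 1]
2. fire a2 -> [1 1 10 3 1]
3. fire a3 -> [1 1 10 3 1]
4. fire a3 -> [1 1 10 3 1]

1 1 10 3 1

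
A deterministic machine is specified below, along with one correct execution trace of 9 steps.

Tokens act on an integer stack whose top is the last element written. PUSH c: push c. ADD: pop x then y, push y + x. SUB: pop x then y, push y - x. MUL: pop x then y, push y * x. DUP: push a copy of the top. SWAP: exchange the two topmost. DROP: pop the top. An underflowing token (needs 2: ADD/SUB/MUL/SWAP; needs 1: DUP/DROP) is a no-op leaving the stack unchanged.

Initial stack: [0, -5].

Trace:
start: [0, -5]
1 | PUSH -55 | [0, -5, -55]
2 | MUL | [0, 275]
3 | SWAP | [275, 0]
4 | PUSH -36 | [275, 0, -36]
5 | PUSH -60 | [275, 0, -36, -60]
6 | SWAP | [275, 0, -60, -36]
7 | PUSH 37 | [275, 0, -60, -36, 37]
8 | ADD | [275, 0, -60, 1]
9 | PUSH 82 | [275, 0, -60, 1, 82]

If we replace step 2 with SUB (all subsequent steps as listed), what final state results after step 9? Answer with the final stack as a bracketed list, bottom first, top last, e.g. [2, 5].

(re-executing from step 2 with the substitution; state before step 2: [0, -5, -55])
2 | SUB | [0, 50]
3 | SWAP | [50, 0]
4 | PUSH -36 | [50, 0, -36]
5 | PUSH -60 | [50, 0, -36, -60]
6 | SWAP | [50, 0, -60, -36]
7 | PUSH 37 | [50, 0, -60, -36, 37]
8 | ADD | [50, 0, -60, 1]
9 | PUSH 82 | [50, 0, -60, 1, 82]

[50, 0, -60, 1, 82]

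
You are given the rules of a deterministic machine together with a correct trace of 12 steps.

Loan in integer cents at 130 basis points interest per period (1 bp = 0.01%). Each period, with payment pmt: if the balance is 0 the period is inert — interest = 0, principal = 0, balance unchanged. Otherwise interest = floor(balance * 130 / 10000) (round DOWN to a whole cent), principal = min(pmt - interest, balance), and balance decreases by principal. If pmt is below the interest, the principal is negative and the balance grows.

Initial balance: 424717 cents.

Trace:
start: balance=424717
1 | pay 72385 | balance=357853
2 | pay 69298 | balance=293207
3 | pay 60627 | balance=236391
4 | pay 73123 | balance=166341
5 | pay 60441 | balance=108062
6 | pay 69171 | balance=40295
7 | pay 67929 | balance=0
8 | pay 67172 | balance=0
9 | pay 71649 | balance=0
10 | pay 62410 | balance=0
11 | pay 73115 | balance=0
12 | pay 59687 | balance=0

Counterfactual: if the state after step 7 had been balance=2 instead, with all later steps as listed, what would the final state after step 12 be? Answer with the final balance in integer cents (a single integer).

0

state after step 7 := balance=2
8 | pay 67172 | balance=0
9 | pay 71649 | balance=0
10 | pay 62410 | balance=0
11 | pay 73115 | balance=0
12 | pay 59687 | balance=0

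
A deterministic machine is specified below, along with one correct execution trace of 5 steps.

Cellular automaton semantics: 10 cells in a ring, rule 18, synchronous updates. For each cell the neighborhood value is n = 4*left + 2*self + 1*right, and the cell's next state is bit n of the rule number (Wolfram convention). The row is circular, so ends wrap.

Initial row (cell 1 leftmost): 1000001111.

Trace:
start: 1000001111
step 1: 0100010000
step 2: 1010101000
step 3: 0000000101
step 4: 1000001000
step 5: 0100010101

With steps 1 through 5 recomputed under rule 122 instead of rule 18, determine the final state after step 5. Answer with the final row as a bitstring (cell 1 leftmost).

(re-executing steps 1..5 under rule 122; state before step 1: 1000001111)
step 1: 1100011000
step 2: 1110111101
step 3: 0011100111
step 4: 1110111101
step 5: 0011100111

0011100111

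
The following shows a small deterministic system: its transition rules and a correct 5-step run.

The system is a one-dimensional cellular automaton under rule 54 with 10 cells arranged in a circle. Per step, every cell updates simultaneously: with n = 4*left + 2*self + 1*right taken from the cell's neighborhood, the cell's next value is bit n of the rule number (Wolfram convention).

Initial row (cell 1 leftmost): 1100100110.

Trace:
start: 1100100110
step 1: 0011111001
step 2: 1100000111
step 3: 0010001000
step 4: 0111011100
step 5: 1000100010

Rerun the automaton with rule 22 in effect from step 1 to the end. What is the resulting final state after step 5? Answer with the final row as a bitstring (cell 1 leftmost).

0011011000

(re-executing steps 1..5 under rule 22; state before step 1: 1100100110)
step 1: 0011111000
step 2: 0100000100
step 3: 1110001110
step 4: 0001010000
step 5: 0011011000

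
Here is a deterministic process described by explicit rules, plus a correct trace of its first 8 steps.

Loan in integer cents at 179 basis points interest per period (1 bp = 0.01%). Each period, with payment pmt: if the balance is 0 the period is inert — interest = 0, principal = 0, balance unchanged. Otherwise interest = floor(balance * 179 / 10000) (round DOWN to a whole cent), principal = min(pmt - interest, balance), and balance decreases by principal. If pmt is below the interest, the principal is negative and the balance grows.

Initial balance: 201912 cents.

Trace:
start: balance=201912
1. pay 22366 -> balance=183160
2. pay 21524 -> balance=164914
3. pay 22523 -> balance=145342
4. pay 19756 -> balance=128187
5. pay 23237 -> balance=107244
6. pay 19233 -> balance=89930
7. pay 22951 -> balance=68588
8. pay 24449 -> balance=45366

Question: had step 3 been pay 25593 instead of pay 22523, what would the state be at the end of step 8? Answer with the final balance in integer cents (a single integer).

(re-executing from step 3 with the substitution; state before step 3: balance=164914)
3. pay 25593 -> balance=142272
4. pay 19756 -> balance=125062
5. pay 23237 -> balance=104063
6. pay 19233 -> balance=86692
7. pay 22951 -> balance=65292
8. pay 24449 -> balance=42011

42011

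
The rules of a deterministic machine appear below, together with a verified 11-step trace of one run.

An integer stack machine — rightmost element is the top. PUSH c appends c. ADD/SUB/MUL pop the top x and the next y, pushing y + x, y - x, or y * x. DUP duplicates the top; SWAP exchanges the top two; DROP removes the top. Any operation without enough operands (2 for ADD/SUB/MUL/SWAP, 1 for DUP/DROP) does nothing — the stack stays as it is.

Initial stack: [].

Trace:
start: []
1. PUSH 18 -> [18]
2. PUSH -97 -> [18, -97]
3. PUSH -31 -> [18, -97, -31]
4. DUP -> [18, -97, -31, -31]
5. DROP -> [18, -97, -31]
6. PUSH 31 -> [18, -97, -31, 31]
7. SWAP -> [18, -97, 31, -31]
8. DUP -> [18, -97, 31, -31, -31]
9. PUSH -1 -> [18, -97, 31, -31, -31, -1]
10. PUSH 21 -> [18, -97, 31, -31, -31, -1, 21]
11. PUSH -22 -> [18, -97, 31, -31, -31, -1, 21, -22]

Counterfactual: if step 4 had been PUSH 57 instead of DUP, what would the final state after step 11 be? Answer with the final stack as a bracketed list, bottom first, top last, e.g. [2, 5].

(re-executing from step 4 with the substitution; state before step 4: [18, -97, -31])
4. PUSH 57 -> [18, -97, -31, 57]
5. DROP -> [18, -97, -31]
6. PUSH 31 -> [18, -97, -31, 31]
7. SWAP -> [18, -97, 31, -31]
8. DUP -> [18, -97, 31, -31, -31]
9. PUSH -1 -> [18, -97, 31, -31, -31, -1]
10. PUSH 21 -> [18, -97, 31, -31, -31, -1, 21]
11. PUSH -22 -> [18, -97, 31, -31, -31, -1, 21, -22]

[18, -97, 31, -31, -31, -1, 21, -22]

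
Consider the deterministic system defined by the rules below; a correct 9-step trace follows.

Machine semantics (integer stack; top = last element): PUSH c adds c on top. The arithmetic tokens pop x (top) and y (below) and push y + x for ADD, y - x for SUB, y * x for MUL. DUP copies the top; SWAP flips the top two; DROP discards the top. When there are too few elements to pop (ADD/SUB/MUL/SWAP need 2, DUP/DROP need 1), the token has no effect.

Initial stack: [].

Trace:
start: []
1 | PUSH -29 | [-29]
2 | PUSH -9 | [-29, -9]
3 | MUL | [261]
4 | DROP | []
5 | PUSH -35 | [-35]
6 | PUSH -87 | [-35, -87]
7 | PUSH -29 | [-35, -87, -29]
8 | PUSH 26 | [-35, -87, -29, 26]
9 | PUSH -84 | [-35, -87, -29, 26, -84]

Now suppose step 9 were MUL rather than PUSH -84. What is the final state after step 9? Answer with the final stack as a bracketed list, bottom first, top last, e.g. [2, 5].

(re-executing from step 9 with the substitution; state before step 9: [-35, -87, -29, 26])
9 | MUL | [-35, -87, -754]

[-35, -87, -754]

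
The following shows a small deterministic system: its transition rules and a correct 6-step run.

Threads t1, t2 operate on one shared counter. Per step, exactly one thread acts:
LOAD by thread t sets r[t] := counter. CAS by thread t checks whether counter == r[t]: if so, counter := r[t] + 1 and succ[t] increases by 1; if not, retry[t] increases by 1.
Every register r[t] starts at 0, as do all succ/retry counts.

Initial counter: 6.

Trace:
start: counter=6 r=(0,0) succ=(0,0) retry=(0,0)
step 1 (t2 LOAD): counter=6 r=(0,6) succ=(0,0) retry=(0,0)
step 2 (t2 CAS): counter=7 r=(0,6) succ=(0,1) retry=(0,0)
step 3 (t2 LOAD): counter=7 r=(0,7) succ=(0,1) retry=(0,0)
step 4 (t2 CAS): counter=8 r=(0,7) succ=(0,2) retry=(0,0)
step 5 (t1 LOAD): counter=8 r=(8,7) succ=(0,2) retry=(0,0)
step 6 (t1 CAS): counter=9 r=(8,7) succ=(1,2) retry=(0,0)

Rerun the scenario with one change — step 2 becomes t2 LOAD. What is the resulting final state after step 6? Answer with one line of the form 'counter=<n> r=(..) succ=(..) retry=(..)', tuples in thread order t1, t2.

(re-executing from step 2 with the substitution; state before step 2: counter=6 r=(0,6) succ=(0,0) retry=(0,0))
step 2 (t2 LOAD): counter=6 r=(0,6) succ=(0,0) retry=(0,0)
step 3 (t2 LOAD): counter=6 r=(0,6) succ=(0,0) retry=(0,0)
step 4 (t2 CAS): counter=7 r=(0,6) succ=(0,1) retry=(0,0)
step 5 (t1 LOAD): counter=7 r=(7,6) succ=(0,1) retry=(0,0)
step 6 (t1 CAS): counter=8 r=(7,6) succ=(1,1) retry=(0,0)

counter=8 r=(7,6) succ=(1,1) retry=(0,0)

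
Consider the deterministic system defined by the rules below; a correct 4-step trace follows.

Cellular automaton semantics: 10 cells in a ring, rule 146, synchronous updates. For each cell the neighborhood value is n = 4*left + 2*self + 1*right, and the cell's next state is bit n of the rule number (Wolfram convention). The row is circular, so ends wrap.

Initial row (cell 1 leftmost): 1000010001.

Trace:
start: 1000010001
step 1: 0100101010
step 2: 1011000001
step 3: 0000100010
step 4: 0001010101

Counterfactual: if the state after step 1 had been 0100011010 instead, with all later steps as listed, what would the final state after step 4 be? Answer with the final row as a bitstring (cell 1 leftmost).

0000101101

state after step 1 := 0100011010
step 2: 1010100001
step 3: 0000010010
step 4: 0000101101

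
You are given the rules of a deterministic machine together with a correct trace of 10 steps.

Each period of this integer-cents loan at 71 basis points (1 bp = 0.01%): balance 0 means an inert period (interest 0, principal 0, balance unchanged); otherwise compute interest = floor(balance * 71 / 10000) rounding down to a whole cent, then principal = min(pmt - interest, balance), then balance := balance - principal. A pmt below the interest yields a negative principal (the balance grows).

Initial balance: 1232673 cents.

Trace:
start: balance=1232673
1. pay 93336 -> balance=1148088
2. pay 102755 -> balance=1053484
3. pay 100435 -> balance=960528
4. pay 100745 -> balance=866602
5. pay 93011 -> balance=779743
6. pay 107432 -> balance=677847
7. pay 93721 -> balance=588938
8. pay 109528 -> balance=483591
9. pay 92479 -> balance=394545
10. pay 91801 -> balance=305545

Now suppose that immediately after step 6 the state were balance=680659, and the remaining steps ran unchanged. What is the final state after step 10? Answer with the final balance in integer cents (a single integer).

state after step 6 := balance=680659
7. pay 93721 -> balance=591770
8. pay 109528 -> balance=486443
9. pay 92479 -> balance=397417
10. pay 91801 -> balance=308437

308437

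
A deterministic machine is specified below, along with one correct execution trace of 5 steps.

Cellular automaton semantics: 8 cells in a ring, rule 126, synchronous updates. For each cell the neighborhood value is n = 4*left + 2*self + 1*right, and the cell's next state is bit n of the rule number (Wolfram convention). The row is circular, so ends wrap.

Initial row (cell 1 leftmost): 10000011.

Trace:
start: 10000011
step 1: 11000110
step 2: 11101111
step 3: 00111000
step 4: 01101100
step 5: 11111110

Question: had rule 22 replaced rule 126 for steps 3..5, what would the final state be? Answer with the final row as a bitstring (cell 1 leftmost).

00000000

(re-executing steps 3..5 under rule 22; state before step 3: 11101111)
step 3: 00000000
step 4: 00000000
step 5: 00000000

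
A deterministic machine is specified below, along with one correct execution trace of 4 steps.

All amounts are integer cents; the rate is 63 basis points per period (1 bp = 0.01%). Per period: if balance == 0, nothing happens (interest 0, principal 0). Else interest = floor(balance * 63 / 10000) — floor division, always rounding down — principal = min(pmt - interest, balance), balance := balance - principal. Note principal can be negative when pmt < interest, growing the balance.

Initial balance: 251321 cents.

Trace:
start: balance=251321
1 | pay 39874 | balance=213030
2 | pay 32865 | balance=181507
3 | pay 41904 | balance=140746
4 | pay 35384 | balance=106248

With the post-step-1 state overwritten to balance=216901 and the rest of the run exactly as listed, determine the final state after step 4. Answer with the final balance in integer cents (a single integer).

110193

state after step 1 := balance=216901
2 | pay 32865 | balance=185402
3 | pay 41904 | balance=144666
4 | pay 35384 | balance=110193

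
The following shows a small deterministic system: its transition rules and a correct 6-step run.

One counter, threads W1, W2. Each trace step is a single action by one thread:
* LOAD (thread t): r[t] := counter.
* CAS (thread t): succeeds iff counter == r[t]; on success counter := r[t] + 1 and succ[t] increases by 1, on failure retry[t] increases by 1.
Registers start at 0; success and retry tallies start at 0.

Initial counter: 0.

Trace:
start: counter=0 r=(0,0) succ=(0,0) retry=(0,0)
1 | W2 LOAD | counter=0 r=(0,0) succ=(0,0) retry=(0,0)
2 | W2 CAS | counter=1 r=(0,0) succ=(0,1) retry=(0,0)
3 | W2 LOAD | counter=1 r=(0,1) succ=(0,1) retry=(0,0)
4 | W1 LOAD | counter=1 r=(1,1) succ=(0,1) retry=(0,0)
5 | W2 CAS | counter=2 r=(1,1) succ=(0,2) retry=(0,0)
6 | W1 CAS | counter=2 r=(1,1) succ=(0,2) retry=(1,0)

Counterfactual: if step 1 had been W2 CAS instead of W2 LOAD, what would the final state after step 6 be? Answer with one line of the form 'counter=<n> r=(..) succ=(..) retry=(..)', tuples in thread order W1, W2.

(re-executing from step 1 with the substitution; state before step 1: counter=0 r=(0,0) succ=(0,0) retry=(0,0))
1 | W2 CAS | counter=1 r=(0,0) succ=(0,1) retry=(0,0)
2 | W2 CAS | counter=1 r=(0,0) succ=(0,1) retry=(0,1)
3 | W2 LOAD | counter=1 r=(0,1) succ=(0,1) retry=(0,1)
4 | W1 LOAD | counter=1 r=(1,1) succ=(0,1) retry=(0,1)
5 | W2 CAS | counter=2 r=(1,1) succ=(0,2) retry=(0,1)
6 | W1 CAS | counter=2 r=(1,1) succ=(0,2) retry=(1,1)

counter=2 r=(1,1) succ=(0,2) retry=(1,1)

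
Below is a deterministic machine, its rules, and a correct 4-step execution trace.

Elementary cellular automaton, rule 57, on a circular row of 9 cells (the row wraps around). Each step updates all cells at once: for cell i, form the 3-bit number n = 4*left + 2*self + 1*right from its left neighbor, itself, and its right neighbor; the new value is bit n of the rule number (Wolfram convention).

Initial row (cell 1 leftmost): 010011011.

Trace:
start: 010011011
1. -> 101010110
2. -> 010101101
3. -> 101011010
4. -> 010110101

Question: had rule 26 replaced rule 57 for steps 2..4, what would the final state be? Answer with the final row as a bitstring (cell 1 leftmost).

000010001

(re-executing steps 2..4 under rule 26; state before step 2: 101010110)
2. -> 000000100
3. -> 000001010
4. -> 000010001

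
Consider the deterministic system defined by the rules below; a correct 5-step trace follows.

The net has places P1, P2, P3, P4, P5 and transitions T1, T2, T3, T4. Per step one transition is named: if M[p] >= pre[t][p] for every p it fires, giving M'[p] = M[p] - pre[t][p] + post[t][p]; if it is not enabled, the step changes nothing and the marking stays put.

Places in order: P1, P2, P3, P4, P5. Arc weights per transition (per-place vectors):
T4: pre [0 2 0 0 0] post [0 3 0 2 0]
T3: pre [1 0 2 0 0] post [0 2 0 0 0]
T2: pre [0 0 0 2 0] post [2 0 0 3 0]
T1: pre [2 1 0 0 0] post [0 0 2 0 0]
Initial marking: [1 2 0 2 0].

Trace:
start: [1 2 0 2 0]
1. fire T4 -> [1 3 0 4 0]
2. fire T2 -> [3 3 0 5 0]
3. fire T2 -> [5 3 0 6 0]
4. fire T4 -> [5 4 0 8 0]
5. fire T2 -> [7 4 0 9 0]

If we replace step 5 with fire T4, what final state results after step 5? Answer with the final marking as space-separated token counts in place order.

(re-executing from step 5 with the substitution; state before step 5: [5 4 0 8 0])
5. fire T4 -> [5 5 0 10 0]

5 5 0 10 0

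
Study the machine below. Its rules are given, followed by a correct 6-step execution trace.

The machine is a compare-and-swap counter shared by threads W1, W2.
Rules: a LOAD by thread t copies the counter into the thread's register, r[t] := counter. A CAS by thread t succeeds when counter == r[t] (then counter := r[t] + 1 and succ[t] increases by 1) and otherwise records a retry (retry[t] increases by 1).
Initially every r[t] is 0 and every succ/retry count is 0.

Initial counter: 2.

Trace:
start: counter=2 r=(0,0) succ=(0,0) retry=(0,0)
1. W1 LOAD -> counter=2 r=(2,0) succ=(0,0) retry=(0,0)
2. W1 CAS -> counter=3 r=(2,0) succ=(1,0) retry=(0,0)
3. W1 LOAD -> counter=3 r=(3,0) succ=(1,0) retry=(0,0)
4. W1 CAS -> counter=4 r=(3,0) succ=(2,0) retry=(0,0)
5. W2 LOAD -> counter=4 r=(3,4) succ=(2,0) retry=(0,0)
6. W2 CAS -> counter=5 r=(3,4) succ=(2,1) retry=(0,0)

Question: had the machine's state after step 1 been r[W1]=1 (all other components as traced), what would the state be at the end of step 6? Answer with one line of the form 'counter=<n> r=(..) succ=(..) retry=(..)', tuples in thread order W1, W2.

counter=4 r=(2,3) succ=(1,1) retry=(1,0)

state after step 1 := counter=2 r=(1,0) succ=(0,0) retry=(0,0)
2. W1 CAS -> counter=2 r=(1,0) succ=(0,0) retry=(1,0)
3. W1 LOAD -> counter=2 r=(2,0) succ=(0,0) retry=(1,0)
4. W1 CAS -> counter=3 r=(2,0) succ=(1,0) retry=(1,0)
5. W2 LOAD -> counter=3 r=(2,3) succ=(1,0) retry=(1,0)
6. W2 CAS -> counter=4 r=(2,3) succ=(1,1) retry=(1,0)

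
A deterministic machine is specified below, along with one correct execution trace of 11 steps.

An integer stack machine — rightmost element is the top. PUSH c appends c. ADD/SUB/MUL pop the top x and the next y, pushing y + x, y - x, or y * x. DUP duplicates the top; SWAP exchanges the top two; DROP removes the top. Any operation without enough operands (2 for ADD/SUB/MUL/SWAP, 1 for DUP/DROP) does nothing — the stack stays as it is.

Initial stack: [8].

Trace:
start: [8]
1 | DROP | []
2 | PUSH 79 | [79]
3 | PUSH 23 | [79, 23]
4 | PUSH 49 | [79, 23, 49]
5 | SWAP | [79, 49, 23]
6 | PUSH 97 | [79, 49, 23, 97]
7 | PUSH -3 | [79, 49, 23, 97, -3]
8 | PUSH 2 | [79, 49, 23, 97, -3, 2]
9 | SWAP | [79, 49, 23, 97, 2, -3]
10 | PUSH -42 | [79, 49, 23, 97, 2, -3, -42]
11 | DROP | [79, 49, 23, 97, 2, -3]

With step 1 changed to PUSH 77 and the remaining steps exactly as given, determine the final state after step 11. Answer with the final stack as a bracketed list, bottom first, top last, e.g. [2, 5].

(re-executing from step 1 with the substitution; state before step 1: [8])
1 | PUSH 77 | [8, 77]
2 | PUSH 79 | [8, 77, 79]
3 | PUSH 23 | [8, 77, 79, 23]
4 | PUSH 49 | [8, 77, 79, 23, 49]
5 | SWAP | [8, 77, 79, 49, 23]
6 | PUSH 97 | [8, 77, 79, 49, 23, 97]
7 | PUSH -3 | [8, 77, 79, 49, 23, 97, -3]
8 | PUSH 2 | [8, 77, 79, 49, 23, 97, -3, 2]
9 | SWAP | [8, 77, 79, 49, 23, 97, 2, -3]
10 | PUSH -42 | [8, 77, 79, 49, 23, 97, 2, -3, -42]
11 | DROP | [8, 77, 79, 49, 23, 97, 2, -3]

[8, 77, 79, 49, 23, 97, 2, -3]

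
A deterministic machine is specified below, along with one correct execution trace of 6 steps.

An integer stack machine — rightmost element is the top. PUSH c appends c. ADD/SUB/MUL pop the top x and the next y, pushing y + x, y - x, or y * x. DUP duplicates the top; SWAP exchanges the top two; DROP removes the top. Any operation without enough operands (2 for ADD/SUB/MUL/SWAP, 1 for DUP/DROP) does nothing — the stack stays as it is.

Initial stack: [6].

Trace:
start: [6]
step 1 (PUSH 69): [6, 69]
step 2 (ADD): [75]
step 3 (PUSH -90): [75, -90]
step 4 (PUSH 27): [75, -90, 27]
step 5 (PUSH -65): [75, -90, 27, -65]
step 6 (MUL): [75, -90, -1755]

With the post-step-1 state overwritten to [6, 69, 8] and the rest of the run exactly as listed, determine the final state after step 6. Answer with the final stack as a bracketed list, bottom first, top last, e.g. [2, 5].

state after step 1 := [6, 69, 8]
step 2 (ADD): [6, 77]
step 3 (PUSH -90): [6, 77, -90]
step 4 (PUSH 27): [6, 77, -90, 27]
step 5 (PUSH -65): [6, 77, -90, 27, -65]
step 6 (MUL): [6, 77, -90, -1755]

[6, 77, -90, -1755]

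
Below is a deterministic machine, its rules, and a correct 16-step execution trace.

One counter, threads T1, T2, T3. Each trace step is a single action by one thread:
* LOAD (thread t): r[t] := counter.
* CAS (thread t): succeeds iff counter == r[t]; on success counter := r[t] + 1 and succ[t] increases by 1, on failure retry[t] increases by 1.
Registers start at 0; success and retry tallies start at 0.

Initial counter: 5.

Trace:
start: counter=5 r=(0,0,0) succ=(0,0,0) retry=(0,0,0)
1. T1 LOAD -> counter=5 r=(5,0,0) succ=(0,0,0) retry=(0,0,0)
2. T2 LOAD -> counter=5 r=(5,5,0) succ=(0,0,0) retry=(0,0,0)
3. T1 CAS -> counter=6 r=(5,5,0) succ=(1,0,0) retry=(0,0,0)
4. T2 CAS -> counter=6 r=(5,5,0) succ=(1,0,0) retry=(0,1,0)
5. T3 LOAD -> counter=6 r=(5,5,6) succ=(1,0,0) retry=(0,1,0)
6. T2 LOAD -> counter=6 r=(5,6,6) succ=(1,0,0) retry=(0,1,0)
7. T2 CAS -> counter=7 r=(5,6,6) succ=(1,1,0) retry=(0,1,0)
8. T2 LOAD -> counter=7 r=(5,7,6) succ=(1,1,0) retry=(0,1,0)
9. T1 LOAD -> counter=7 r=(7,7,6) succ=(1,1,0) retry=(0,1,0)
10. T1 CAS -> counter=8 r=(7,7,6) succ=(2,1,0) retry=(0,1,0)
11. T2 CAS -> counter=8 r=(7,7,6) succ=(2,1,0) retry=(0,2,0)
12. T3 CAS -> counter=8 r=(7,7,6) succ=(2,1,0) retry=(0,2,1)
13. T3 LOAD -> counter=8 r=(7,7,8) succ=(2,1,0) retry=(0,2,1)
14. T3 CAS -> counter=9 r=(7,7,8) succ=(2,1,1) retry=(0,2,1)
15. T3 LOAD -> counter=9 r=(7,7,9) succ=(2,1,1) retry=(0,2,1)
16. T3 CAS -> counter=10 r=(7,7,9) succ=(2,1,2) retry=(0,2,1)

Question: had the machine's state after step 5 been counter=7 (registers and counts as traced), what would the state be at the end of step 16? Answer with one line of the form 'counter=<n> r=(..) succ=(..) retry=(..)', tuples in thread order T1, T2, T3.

state after step 5 := counter=7 r=(5,5,6) succ=(1,0,0) retry=(0,1,0)
6. T2 LOAD -> counter=7 r=(5,7,6) succ=(1,0,0) retry=(0,1,0)
7. T2 CAS -> counter=8 r=(5,7,6) succ=(1,1,0) retry=(0,1,0)
8. T2 LOAD -> counter=8 r=(5,8,6) succ=(1,1,0) retry=(0,1,0)
9. T1 LOAD -> counter=8 r=(8,8,6) succ=(1,1,0) retry=(0,1,0)
10. T1 CAS -> counter=9 r=(8,8,6) succ=(2,1,0) retry=(0,1,0)
11. T2 CAS -> counter=9 r=(8,8,6) succ=(2,1,0) retry=(0,2,0)
12. T3 CAS -> counter=9 r=(8,8,6) succ=(2,1,0) retry=(0,2,1)
13. T3 LOAD -> counter=9 r=(8,8,9) succ=(2,1,0) retry=(0,2,1)
14. T3 CAS -> counter=10 r=(8,8,9) succ=(2,1,1) retry=(0,2,1)
15. T3 LOAD -> counter=10 r=(8,8,10) succ=(2,1,1) retry=(0,2,1)
16. T3 CAS -> counter=11 r=(8,8,10) succ=(2,1,2) retry=(0,2,1)

counter=11 r=(8,8,10) succ=(2,1,2) retry=(0,2,1)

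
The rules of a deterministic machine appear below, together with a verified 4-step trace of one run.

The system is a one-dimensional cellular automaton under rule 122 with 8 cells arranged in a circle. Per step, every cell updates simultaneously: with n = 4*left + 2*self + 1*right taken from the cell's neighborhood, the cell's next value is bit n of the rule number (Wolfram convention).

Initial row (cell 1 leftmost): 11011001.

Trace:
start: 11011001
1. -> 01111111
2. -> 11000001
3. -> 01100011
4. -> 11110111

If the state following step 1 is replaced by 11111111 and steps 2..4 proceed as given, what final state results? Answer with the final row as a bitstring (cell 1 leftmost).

00000000

state after step 1 := 11111111
2. -> 00000000
3. -> 00000000
4. -> 00000000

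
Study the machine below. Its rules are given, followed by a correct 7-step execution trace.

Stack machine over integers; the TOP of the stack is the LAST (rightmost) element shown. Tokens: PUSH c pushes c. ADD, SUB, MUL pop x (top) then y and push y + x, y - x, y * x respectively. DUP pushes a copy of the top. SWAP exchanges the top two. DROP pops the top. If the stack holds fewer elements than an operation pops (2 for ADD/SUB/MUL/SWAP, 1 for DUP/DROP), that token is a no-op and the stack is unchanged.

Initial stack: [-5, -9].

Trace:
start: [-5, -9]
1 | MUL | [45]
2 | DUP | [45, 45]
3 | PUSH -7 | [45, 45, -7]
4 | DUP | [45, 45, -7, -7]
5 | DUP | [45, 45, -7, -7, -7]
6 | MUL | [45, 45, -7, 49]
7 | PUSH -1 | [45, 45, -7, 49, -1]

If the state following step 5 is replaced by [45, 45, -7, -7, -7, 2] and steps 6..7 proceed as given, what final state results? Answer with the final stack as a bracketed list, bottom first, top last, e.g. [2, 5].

[45, 45, -7, -7, -14, -1]

state after step 5 := [45, 45, -7, -7, -7, 2]
6 | MUL | [45, 45, -7, -7, -14]
7 | PUSH -1 | [45, 45, -7, -7, -14, -1]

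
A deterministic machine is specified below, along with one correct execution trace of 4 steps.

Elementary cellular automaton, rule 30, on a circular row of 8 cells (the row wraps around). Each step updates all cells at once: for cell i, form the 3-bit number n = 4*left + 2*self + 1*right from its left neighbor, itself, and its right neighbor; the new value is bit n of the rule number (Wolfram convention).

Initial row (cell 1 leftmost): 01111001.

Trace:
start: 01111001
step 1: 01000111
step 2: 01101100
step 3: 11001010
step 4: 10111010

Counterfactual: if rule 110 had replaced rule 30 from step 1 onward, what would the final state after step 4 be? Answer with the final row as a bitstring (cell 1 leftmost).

(re-executing steps 1..4 under rule 110; state before step 1: 01111001)
step 1: 11001011
step 2: 01011110
step 3: 11110010
step 4: 10010111

10010111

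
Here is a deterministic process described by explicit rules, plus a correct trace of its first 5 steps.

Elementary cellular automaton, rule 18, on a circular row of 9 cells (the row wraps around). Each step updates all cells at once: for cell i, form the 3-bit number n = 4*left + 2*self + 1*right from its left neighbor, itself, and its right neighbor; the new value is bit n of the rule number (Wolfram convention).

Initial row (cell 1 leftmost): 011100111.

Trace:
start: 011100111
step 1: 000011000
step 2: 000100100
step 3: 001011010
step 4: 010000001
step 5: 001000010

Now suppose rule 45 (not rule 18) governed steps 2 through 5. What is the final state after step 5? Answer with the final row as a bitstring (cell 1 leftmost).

101101011

(re-executing steps 2..5 under rule 45; state before step 2: 000011000)
step 2: 111010011
step 3: 000110010
step 4: 110100010
step 5: 101101011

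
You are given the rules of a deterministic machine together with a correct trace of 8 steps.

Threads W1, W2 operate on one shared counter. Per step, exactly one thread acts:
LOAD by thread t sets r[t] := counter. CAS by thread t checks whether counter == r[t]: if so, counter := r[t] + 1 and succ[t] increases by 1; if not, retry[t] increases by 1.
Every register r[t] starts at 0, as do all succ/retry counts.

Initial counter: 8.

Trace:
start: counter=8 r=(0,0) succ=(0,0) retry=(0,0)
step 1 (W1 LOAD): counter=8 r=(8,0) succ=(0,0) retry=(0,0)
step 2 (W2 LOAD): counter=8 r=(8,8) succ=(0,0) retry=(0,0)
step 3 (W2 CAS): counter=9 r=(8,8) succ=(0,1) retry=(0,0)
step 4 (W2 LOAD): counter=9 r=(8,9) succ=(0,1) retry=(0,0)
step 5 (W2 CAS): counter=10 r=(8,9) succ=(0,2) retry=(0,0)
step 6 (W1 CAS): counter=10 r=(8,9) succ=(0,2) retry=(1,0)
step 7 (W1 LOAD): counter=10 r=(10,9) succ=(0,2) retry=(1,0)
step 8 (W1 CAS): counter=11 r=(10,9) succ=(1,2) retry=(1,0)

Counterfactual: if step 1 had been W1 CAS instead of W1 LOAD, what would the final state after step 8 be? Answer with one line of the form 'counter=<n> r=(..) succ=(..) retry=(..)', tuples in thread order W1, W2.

counter=11 r=(10,9) succ=(1,2) retry=(2,0)

(re-executing from step 1 with the substitution; state before step 1: counter=8 r=(0,0) succ=(0,0) retry=(0,0))
step 1 (W1 CAS): counter=8 r=(0,0) succ=(0,0) retry=(1,0)
step 2 (W2 LOAD): counter=8 r=(0,8) succ=(0,0) retry=(1,0)
step 3 (W2 CAS): counter=9 r=(0,8) succ=(0,1) retry=(1,0)
step 4 (W2 LOAD): counter=9 r=(0,9) succ=(0,1) retry=(1,0)
step 5 (W2 CAS): counter=10 r=(0,9) succ=(0,2) retry=(1,0)
step 6 (W1 CAS): counter=10 r=(0,9) succ=(0,2) retry=(2,0)
step 7 (W1 LOAD): counter=10 r=(10,9) succ=(0,2) retry=(2,0)
step 8 (W1 CAS): counter=11 r=(10,9) succ=(1,2) retry=(2,0)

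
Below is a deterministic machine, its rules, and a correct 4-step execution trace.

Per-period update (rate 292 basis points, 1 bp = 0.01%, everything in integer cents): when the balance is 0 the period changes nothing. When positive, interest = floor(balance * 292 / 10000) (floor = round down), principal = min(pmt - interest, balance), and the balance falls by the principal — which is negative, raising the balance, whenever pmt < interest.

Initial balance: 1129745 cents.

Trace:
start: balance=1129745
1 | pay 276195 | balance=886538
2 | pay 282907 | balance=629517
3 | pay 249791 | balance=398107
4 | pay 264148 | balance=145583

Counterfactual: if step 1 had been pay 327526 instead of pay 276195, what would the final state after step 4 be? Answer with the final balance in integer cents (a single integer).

89625

(re-executing from step 1 with the substitution; state before step 1: balance=1129745)
1 | pay 327526 | balance=835207
2 | pay 282907 | balance=576688
3 | pay 249791 | balance=343736
4 | pay 264148 | balance=89625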